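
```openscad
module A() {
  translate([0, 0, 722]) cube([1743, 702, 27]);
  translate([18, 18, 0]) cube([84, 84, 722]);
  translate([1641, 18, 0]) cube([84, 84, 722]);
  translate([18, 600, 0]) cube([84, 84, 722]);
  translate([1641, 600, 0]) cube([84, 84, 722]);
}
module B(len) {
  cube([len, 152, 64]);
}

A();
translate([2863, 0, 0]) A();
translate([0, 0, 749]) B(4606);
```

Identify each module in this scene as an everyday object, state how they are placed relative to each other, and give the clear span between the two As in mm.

Second table starts at x = 2863; first ends at x = 1743; clear span = 2863 − 1743 = 1120 mm.

A is a table. B is a beam. A beam spans the tops of two tables. The clear span between the two tables is 1120 mm.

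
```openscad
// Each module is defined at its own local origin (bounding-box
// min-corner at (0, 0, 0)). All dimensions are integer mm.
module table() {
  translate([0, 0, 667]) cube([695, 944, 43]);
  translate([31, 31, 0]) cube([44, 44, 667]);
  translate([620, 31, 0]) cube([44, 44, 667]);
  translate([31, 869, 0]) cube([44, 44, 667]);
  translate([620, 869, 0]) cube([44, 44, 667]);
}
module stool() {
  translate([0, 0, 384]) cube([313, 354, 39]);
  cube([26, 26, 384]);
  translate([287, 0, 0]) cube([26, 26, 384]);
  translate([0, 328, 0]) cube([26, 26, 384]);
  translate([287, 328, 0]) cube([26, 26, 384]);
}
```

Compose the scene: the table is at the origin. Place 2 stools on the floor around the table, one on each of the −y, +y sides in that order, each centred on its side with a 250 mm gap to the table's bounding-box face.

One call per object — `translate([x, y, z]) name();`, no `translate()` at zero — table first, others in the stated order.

table();
translate([191, -604, 0]) stool();
translate([191, 1194, 0]) stool();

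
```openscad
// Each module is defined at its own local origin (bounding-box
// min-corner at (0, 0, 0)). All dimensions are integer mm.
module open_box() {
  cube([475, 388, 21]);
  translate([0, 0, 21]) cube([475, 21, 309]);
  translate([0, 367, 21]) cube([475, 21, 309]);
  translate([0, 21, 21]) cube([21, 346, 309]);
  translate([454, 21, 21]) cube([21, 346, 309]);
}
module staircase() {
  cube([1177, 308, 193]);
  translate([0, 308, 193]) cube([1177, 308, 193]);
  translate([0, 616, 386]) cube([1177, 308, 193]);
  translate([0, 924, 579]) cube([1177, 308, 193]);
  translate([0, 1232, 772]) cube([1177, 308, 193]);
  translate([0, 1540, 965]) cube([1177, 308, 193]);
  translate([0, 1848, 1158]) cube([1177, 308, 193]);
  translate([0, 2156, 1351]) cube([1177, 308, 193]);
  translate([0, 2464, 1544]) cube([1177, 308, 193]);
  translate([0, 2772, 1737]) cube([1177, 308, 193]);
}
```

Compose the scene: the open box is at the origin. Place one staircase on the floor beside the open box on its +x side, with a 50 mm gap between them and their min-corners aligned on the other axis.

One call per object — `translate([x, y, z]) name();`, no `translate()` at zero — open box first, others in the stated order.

open_box();
translate([525, 0, 0]) staircase();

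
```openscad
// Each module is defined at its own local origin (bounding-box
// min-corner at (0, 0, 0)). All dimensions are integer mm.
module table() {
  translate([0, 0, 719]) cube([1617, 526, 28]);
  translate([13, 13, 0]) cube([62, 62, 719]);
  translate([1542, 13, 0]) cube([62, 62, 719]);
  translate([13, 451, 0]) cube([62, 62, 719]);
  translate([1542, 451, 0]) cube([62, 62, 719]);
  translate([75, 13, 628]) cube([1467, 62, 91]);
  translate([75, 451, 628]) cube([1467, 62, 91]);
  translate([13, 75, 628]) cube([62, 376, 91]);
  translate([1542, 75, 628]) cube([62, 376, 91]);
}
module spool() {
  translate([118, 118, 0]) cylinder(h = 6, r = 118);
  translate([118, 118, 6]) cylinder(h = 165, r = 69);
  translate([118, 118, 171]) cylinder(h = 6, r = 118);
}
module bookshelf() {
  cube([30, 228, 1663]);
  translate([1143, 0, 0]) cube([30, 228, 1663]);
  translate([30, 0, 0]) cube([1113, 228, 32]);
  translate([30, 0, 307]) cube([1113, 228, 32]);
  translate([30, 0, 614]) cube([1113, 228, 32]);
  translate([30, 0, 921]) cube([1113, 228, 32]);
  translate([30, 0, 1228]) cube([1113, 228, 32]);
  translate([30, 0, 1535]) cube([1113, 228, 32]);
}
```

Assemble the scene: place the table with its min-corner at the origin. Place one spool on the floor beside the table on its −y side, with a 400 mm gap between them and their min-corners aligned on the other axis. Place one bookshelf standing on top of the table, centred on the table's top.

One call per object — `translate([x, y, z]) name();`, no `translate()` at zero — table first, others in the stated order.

table();
translate([0, -636, 0]) spool();
translate([222, 149, 747]) bookshelf();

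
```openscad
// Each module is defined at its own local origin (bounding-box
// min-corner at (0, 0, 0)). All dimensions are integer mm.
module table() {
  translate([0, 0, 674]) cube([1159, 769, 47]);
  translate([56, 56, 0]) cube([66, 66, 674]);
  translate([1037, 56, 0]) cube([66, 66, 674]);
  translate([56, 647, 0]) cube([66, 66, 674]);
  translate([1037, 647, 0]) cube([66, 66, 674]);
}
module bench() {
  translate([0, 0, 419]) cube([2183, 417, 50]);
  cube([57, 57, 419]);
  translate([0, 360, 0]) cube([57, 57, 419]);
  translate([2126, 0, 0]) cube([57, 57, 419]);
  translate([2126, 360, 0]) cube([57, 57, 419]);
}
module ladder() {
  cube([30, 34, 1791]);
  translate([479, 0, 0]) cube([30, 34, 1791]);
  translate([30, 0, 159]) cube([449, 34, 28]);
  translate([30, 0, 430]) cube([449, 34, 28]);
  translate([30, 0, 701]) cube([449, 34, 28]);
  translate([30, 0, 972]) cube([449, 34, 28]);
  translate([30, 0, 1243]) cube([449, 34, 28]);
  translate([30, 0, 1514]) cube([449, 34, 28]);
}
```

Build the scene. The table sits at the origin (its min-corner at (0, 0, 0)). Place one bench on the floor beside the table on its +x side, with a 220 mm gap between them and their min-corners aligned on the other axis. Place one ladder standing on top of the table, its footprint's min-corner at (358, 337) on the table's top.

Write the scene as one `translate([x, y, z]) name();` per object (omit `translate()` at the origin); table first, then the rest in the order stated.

table();
translate([1379, 0, 0]) bench();
translate([358, 337, 721]) ladder();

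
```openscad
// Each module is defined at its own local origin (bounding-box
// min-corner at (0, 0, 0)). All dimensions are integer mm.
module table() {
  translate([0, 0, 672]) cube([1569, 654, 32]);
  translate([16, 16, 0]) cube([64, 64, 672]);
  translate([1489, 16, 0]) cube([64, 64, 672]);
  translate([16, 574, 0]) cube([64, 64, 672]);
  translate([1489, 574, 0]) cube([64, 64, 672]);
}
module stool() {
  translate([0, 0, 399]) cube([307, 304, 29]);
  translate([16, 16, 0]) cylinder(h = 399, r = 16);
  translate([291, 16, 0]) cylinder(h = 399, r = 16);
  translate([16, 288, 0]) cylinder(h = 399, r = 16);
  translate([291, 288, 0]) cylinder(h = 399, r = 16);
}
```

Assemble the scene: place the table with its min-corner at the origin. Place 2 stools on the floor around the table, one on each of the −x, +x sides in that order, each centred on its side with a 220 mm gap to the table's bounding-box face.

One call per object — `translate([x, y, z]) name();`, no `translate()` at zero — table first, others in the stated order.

table();
translate([-527, 175, 0]) stool();
translate([1789, 175, 0]) stool();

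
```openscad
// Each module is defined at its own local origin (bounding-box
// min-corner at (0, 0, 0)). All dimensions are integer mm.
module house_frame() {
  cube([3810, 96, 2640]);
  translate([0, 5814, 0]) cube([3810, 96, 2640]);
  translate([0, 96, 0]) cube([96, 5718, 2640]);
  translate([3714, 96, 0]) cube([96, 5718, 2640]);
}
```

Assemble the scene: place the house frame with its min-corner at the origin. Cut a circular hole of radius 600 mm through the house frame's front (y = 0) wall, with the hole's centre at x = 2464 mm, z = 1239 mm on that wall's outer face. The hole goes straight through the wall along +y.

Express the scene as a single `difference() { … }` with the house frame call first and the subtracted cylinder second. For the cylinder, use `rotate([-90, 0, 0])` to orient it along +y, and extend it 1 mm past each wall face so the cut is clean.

difference() {
  house_frame();
  translate([2464, -1, 1239]) rotate([-90, 0, 0]) cylinder(h = 98, r = 600);
}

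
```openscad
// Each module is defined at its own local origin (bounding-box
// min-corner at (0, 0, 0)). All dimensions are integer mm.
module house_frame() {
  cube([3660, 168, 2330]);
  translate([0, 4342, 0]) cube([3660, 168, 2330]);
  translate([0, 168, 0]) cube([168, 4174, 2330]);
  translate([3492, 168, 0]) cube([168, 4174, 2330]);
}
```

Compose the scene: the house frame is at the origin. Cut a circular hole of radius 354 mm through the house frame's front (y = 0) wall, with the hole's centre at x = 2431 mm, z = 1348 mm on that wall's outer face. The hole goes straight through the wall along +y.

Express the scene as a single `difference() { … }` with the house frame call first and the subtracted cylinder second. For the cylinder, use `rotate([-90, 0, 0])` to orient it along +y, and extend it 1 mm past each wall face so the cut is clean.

difference() {
  house_frame();
  translate([2431, -1, 1348]) rotate([-90, 0, 0]) cylinder(h = 170, r = 354);
}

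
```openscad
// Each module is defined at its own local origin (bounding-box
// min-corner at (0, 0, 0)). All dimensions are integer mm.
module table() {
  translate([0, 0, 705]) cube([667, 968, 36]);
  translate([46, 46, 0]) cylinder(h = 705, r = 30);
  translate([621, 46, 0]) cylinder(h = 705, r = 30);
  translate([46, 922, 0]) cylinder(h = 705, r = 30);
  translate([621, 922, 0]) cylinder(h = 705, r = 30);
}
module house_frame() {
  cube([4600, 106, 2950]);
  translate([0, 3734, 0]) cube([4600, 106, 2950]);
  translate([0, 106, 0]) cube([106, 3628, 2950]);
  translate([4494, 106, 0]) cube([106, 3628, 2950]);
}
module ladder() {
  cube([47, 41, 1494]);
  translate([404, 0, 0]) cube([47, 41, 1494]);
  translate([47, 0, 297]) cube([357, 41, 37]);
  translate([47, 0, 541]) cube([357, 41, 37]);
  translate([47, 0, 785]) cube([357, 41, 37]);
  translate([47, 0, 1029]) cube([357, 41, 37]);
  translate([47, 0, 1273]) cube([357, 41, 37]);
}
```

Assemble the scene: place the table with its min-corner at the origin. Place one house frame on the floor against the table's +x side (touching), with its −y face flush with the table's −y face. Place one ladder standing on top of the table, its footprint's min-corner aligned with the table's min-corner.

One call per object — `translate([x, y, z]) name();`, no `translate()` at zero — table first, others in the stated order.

table();
translate([667, 0, 0]) house_frame();
translate([0, 0, 741]) ladder();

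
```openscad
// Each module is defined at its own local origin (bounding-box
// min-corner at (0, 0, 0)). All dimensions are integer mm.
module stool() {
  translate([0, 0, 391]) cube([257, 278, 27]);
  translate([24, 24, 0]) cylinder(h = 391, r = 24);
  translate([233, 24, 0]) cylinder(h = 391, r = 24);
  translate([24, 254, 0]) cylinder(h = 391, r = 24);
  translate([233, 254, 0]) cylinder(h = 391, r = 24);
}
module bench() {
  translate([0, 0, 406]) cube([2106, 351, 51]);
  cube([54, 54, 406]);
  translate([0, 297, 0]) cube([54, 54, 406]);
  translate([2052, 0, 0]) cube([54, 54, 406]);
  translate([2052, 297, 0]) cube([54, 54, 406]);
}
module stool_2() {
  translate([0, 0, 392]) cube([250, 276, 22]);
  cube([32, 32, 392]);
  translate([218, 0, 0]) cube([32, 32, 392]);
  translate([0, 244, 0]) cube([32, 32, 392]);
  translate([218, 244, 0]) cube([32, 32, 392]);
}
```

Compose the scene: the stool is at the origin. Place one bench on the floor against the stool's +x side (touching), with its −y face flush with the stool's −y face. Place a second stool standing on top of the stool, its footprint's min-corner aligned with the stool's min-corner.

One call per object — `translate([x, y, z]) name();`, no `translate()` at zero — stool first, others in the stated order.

stool();
translate([257, 0, 0]) bench();
translate([0, 0, 418]) stool_2();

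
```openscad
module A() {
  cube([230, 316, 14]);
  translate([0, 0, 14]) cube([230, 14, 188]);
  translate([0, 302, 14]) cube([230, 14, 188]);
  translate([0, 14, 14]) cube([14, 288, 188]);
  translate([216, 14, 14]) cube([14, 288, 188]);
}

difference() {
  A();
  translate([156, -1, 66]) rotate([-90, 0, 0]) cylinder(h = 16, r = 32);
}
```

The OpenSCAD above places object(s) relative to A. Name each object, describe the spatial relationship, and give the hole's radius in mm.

The subtracted cylinder has r = 32 mm.

A is an open box. The open box has a circular hole through its front wall. The hole's radius is 32 mm.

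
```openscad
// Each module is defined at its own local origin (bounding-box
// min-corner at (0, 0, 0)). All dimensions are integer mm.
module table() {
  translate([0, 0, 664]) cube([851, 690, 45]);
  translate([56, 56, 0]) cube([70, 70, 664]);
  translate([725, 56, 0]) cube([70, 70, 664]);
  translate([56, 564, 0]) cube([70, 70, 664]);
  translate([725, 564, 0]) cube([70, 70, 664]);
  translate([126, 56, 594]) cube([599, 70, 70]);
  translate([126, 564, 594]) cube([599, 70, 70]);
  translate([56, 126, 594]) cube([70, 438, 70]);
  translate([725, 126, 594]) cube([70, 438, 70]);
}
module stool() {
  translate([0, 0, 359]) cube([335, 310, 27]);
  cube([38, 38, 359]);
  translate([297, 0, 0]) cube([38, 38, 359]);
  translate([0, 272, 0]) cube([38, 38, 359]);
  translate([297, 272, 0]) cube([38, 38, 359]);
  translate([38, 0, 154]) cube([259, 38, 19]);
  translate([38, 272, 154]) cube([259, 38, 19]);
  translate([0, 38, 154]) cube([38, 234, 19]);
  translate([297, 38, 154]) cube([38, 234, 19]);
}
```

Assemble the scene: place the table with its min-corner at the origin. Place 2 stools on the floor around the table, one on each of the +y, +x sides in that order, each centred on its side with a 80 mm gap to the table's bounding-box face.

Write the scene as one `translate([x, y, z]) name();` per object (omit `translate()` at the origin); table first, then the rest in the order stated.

table();
translate([258, 770, 0]) stool();
translate([931, 190, 0]) stool();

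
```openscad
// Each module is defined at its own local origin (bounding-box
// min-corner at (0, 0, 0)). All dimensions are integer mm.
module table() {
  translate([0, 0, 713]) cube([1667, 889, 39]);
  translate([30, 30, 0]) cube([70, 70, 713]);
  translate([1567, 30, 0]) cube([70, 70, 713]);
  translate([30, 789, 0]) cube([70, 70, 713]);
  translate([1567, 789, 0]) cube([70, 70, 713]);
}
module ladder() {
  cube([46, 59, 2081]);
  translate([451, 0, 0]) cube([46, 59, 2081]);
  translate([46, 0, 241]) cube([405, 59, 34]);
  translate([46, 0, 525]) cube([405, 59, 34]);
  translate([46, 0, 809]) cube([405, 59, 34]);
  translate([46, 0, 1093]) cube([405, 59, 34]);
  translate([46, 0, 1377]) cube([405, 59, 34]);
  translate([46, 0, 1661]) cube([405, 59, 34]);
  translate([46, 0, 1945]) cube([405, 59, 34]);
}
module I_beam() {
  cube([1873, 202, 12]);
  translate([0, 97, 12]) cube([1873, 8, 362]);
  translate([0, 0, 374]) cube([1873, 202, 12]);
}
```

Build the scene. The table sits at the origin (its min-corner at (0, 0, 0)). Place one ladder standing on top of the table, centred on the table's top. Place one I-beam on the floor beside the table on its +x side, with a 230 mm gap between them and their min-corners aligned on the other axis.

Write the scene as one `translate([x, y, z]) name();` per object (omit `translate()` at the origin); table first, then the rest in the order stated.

table();
translate([585, 415, 752]) ladder();
translate([1897, 0, 0]) I_beam();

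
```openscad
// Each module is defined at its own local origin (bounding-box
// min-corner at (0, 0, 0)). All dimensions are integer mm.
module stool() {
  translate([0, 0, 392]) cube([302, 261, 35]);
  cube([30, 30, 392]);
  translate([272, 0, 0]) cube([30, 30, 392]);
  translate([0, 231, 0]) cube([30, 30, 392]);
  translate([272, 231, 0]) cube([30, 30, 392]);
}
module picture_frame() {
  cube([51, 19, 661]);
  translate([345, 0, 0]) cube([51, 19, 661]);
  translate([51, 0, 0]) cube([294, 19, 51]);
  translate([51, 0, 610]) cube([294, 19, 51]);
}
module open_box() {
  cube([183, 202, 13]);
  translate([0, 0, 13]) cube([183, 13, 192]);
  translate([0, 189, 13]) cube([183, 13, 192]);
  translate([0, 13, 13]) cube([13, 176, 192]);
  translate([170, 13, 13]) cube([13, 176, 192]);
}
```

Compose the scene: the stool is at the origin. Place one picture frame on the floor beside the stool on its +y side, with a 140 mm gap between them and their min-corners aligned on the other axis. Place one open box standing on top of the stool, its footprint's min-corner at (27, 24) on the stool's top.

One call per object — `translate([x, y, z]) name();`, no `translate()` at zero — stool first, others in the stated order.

stool();
translate([0, 401, 0]) picture_frame();
translate([27, 24, 427]) open_box();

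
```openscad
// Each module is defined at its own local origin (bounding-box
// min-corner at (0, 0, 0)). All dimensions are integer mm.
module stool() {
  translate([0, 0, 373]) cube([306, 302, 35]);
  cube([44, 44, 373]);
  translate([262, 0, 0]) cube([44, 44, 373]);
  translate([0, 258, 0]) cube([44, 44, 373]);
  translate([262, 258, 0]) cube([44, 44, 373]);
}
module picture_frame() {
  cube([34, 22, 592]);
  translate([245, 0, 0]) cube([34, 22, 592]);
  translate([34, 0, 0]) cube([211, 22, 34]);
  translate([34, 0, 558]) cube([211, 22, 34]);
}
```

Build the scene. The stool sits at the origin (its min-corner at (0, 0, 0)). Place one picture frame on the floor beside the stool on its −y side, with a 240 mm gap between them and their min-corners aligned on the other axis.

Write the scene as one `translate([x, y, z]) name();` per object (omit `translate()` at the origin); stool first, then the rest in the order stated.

stool();
translate([0, -262, 0]) picture_frame();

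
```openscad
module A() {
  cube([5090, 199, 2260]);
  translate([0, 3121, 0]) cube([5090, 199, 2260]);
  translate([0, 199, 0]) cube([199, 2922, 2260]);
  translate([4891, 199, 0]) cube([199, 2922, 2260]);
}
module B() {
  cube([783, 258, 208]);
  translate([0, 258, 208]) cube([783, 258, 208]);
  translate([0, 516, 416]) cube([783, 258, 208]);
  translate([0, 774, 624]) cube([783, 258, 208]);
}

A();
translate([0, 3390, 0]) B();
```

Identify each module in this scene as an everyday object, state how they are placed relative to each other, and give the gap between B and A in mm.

A is a house frame. B is a staircase. The staircase is on the floor beside the house frame on its +y side. The gap between the staircase and the house frame is 70 mm.

The staircase's nearest face is 70 mm from the house frame's +y face.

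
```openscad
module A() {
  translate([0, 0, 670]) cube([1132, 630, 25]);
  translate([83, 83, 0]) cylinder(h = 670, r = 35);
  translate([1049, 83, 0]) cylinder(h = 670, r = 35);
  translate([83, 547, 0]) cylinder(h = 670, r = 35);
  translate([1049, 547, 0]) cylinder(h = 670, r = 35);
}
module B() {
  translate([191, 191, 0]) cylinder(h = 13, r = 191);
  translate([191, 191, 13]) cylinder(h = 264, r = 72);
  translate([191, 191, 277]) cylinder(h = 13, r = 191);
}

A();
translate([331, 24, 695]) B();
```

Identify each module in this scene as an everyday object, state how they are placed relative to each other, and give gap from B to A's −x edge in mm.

A is a table. B is a spool. The spool is on top of the table. The gap from the spool to the table's −x edge is 331 mm.

The spool's min-x is at 331; the table's min-x is 0; gap = 331 mm.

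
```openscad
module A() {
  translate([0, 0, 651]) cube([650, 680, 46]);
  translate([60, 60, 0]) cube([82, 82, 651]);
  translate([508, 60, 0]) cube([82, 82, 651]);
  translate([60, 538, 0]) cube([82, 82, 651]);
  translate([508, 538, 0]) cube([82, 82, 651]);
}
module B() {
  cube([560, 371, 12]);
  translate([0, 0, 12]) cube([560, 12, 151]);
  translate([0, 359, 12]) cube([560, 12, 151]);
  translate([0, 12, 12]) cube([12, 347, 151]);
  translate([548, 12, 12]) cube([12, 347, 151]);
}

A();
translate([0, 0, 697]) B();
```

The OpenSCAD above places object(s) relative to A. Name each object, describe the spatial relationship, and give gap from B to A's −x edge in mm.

The open box's min-x is at 0; the table's min-x is 0; gap = 0 mm.

A is a table. B is an open box. The open box is on top of the table. The gap from the open box to the table's −x edge is 0 mm.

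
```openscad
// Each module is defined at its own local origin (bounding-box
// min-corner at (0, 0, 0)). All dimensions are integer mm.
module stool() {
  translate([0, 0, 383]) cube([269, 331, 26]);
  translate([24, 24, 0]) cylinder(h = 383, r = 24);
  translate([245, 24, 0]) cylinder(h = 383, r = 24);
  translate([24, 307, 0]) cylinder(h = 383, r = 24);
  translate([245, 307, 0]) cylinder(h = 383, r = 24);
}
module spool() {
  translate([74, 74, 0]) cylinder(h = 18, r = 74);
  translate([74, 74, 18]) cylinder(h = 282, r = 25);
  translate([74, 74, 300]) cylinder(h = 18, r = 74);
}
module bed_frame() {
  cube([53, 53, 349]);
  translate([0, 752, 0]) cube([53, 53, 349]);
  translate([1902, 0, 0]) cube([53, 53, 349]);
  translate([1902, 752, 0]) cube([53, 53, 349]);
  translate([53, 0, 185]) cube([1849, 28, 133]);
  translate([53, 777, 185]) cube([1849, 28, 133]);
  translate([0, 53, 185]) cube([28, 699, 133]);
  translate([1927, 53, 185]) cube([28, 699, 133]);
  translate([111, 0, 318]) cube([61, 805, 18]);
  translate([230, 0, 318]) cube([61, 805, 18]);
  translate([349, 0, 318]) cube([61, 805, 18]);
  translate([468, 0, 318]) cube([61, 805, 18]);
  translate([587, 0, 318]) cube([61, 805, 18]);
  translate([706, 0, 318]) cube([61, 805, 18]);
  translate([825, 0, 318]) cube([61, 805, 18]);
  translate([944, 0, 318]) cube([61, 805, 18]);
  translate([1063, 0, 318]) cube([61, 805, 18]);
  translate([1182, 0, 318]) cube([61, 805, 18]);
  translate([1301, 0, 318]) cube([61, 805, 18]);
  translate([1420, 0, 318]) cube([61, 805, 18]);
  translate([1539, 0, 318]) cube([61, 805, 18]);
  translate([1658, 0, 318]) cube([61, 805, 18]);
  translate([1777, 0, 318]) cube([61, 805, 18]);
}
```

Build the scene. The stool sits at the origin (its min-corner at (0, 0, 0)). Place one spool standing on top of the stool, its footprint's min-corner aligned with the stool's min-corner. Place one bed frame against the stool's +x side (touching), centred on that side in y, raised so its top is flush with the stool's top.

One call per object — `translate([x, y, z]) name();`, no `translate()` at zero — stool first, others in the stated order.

stool();
translate([0, 0, 409]) spool();
translate([269, -237, 60]) bed_frame();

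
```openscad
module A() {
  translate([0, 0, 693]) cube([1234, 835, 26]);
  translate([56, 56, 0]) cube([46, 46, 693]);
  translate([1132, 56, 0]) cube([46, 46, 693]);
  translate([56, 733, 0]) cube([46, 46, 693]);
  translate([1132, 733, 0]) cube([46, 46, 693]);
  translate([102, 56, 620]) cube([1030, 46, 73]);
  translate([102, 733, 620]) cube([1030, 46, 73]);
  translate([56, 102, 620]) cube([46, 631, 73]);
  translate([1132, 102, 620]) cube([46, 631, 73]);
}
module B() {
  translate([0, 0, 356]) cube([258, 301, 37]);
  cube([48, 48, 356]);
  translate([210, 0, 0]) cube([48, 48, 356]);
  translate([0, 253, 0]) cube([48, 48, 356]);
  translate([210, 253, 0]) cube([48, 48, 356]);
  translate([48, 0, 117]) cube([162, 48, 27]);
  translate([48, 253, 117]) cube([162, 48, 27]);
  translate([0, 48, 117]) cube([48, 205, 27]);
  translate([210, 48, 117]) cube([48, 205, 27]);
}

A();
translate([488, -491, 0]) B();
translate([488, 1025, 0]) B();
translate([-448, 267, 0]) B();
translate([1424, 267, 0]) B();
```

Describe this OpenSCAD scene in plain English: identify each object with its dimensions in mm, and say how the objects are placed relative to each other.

A is a rectangular dining table. The top is 1234×835×26 mm with its upper surface at z = 719 mm. It stands on four 46×46 mm square legs, each inset 56 mm from the nearest pair of top edges, running from the floor to the underside of the top. Four apron rails, 46 mm thick and 73 mm tall, run between adjacent legs with their top edges flush with the underside of the top and their outer faces flush with the legs' outer faces.

B is a four-legged stool. The seat is 258×301 mm, 37 mm thick, top at z = 393 mm. It stands on four square legs, each 48×48 mm in cross-section, from z = 0 to the seat underside, each flush with a corner of the seat. Four stretchers, 48 mm wide and 27 mm tall, connect adjacent legs with their undersides at z = 117 mm, each running between the inner faces of the legs it joins and aligned with the legs' outer faces on the other axis.

Four stools sit around the table at the −y, +y, −x, +x sides.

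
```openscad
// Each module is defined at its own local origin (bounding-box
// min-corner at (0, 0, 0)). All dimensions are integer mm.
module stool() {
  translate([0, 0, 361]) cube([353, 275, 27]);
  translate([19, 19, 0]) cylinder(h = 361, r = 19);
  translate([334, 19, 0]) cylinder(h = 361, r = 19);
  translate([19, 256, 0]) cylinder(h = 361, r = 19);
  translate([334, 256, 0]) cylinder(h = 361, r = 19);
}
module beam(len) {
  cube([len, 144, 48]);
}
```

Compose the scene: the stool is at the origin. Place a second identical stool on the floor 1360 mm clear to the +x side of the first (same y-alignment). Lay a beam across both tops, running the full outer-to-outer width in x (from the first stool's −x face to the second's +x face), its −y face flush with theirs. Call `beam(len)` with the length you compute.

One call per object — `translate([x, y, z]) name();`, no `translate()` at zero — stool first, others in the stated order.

stool();
translate([1713, 0, 0]) stool();
translate([0, 0, 388]) beam(2066);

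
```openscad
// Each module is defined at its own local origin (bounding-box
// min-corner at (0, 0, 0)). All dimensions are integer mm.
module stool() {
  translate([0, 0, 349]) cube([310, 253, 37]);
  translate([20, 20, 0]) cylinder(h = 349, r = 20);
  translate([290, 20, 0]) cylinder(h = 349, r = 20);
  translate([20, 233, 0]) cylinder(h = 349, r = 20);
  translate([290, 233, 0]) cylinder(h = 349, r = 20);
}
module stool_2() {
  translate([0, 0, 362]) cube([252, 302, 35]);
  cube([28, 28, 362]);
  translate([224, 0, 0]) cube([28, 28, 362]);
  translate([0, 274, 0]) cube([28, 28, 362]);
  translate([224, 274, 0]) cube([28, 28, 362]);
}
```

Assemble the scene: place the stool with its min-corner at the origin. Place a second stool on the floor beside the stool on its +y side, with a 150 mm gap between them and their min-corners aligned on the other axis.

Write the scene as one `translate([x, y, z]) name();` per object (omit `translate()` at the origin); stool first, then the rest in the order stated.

stool();
translate([0, 403, 0]) stool_2();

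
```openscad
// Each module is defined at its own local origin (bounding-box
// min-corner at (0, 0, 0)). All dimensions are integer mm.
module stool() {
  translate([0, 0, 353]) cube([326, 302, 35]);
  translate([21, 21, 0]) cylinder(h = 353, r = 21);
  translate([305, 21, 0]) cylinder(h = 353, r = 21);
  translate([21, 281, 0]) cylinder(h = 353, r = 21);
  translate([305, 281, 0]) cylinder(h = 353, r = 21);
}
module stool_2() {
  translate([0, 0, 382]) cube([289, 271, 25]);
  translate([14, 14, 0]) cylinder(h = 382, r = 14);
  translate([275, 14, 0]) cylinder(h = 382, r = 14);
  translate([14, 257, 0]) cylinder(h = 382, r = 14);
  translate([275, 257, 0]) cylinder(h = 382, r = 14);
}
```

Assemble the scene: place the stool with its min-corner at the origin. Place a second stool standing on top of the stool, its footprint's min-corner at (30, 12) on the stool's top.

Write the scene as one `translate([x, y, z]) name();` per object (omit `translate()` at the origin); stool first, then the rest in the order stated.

stool();
translate([30, 12, 388]) stool_2();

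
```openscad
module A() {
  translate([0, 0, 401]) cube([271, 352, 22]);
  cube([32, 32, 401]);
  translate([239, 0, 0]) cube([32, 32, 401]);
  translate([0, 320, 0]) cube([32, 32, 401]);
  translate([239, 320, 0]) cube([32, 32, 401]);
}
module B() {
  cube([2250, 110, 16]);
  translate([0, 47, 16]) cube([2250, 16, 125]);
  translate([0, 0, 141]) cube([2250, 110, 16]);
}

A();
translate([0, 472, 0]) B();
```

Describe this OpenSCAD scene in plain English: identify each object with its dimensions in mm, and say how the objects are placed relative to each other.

A is a simple wooden stool: a rectangular seat 271 mm (x) by 352 mm (y), 22 mm thick, top face at z = 423 mm, on four square legs, each 32×32 mm in cross-section. The legs rest on z = 0, each flush with a corner of the seat.

B is an I-beam lying along x, 2250 mm long. Overall section height 157 mm. Two flanges 110 mm wide (y) and 16 mm thick, one on the floor and one at the top; a web 16 mm thick runs between them, centred on the flange width.

The I-beam is on the floor beside the stool on its +y side.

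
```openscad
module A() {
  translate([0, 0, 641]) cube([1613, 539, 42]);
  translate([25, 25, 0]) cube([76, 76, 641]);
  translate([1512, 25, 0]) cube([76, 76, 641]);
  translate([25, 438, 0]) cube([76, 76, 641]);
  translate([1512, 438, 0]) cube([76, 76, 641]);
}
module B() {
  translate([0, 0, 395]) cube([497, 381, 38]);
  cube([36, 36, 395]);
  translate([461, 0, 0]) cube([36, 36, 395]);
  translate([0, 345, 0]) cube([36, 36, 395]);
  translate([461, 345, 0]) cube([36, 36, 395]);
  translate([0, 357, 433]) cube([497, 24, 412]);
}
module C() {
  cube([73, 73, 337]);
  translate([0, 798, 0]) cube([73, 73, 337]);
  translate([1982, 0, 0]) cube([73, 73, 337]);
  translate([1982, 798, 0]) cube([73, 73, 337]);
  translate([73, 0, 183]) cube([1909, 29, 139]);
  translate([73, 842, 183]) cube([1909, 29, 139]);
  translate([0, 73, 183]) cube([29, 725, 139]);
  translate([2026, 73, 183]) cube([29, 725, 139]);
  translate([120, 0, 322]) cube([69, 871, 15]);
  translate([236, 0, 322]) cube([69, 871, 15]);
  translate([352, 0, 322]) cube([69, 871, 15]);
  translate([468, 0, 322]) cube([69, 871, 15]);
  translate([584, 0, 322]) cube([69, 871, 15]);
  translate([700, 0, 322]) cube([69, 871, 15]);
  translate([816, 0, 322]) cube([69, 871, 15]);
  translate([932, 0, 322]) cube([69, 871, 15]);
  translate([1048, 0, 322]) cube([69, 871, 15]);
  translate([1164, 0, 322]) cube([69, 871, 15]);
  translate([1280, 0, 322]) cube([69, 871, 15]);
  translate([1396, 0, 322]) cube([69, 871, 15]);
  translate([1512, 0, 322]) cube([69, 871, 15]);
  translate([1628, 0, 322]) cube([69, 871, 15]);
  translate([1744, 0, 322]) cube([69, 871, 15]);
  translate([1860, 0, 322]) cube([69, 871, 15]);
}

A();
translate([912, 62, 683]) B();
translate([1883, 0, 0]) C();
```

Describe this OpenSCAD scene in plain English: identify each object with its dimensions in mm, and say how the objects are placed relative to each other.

A is a rectangular dining table. The top is 1613×539×42 mm with its upper surface at z = 683 mm. It stands on four 76×76 mm square legs, each inset 25 mm from the nearest pair of top edges, running from the floor to the underside of the top.

B is a chair: 497×381 mm seat, 38 mm thick, top at z = 433 mm, on four 36 mm square corner legs flush with the seat edges. A 24 mm thick backrest slab spans the full seat width, extending 412 mm above the seat top, its back face flush with the seat's +y edge.

C is a bed frame 2055 mm long (x) by 871 mm wide (y). Four 73×73 mm corner posts, 337 mm tall, at the corners of the footprint. Four rails of 29 mm thickness and 139 mm height run between adjacent posts with their undersides at z = 183 mm, their outer faces flush with the outside of the frame (the two x-running rails run between the posts' inner faces; the two y-running rails run between the posts' inner faces). 16 slats, each 69 mm wide (x) and 15 mm thick, lie across the top of the two x-running rails, running the full 871 mm width of the frame in y; the slats are evenly spaced along x between the inner faces of the end posts with equal gaps (rounded down to the nearest mm) at the −x end and between each pair — any rounding remainder accumulates at the +x end.

The chair is on top of the table. The bed frame is on the floor beside the table on its +x side.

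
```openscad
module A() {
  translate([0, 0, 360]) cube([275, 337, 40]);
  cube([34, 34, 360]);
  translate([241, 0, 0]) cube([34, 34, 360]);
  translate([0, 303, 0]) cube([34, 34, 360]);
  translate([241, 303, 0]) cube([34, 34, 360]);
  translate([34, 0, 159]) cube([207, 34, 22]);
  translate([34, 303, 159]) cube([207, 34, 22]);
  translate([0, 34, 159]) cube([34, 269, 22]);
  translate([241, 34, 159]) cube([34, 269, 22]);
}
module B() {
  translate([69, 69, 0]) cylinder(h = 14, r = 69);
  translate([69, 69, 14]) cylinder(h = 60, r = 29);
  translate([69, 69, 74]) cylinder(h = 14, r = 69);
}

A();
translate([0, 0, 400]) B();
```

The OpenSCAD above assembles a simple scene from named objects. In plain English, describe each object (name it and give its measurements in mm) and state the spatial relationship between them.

A is a four-legged stool. The seat is a 275×337×40 mm slab whose top surface is at z = 400 mm; four square legs, each 34×34 mm in cross-section, run from the floor (z = 0) to the underside of the seat, each flush with a corner of the seat. Four stretchers, 34 mm wide and 22 mm tall, connect adjacent legs with their undersides at z = 159 mm, each running between the inner faces of the legs it joins and aligned with the legs' outer faces on the other axis.

B is a spool: two coaxial disc flanges of radius 69 mm and thickness 14 mm, joined by a core cylinder of radius 29 mm and height 60 mm. The lower flange rests on z = 0 and the three cylinders share a vertical axis.

The spool is on top of the stool.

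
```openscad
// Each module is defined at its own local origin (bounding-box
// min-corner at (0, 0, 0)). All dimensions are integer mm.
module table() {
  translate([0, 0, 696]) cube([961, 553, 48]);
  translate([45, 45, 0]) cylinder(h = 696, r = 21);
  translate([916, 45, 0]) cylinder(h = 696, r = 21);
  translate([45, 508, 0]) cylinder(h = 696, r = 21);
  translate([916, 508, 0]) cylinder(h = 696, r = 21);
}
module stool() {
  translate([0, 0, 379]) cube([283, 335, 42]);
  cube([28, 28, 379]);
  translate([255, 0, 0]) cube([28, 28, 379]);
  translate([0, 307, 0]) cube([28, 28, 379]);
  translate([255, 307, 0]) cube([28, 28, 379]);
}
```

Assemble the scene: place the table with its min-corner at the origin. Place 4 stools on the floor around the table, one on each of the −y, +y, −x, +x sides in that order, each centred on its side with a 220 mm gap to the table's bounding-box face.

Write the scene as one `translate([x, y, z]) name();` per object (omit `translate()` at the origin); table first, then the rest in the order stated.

table();
translate([339, -555, 0]) stool();
translate([339, 773, 0]) stool();
translate([-503, 109, 0]) stool();
translate([1181, 109, 0]) stool();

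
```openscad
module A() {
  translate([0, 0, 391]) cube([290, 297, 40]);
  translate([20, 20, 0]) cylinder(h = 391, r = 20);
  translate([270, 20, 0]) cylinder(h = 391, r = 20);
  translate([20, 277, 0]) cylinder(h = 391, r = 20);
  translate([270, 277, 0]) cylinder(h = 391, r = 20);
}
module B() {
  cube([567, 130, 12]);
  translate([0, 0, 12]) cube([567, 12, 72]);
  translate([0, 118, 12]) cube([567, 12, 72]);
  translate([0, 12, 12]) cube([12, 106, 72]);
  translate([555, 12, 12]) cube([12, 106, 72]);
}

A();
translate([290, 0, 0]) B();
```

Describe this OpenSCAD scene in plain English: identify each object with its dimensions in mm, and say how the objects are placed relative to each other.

A is a simple wooden stool: a rectangular seat 290 mm (x) by 297 mm (y), 40 mm thick, top face at z = 431 mm, on four round legs, each 40 mm in diameter. The legs rest on z = 0, each leg's axis is inset half a diameter from the nearest pair of seat edges (so the leg's bounding box is flush with the corner).

B is an open-topped rectangular box: outside dimensions 567×130×84 mm, with a uniform wall and base thickness of 12 mm. The base is a full 567×130 slab on the floor; four walls sit on top of the base. The front and back walls (the −y and +y sides) span the full width; the two side walls fit between them.

The open box is against the stool's +x side, with their −y faces flush.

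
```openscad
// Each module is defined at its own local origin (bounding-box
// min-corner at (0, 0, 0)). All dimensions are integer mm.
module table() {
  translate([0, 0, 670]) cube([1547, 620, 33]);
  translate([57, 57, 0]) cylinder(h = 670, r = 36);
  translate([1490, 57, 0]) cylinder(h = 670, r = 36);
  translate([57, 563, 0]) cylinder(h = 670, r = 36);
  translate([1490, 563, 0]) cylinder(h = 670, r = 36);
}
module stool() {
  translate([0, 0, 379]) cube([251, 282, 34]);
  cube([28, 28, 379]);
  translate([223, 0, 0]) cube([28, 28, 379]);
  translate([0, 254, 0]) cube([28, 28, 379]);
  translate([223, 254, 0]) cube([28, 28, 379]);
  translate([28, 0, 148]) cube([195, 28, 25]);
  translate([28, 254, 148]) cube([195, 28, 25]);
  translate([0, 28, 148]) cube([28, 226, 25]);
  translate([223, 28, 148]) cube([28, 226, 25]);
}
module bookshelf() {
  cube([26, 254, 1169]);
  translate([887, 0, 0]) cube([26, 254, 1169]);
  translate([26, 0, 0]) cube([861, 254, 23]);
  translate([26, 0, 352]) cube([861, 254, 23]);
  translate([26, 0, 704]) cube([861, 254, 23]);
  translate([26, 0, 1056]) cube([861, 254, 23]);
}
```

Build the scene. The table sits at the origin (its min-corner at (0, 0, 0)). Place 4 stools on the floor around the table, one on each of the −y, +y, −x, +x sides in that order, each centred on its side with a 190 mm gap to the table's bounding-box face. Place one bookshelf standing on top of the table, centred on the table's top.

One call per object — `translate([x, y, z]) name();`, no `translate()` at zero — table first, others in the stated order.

table();
translate([648, -472, 0]) stool();
translate([648, 810, 0]) stool();
translate([-441, 169, 0]) stool();
translate([1737, 169, 0]) stool();
translate([317, 183, 703]) bookshelf();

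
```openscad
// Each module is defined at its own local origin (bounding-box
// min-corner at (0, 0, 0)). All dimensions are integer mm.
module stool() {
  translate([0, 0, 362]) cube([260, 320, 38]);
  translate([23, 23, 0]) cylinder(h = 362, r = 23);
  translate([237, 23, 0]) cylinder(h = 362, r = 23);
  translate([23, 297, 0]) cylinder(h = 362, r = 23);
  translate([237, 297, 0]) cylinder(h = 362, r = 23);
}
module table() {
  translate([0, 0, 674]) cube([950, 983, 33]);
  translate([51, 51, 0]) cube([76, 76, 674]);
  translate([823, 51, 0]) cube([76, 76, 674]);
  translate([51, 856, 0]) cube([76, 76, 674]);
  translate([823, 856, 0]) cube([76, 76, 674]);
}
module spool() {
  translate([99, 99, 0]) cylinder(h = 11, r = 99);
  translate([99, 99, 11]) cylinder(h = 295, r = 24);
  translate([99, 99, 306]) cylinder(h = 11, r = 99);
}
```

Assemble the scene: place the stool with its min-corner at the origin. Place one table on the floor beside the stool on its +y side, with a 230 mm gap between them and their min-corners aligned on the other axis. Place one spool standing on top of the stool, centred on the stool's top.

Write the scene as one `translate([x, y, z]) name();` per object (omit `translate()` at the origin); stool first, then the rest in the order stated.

stool();
translate([0, 550, 0]) table();
translate([31, 61, 400]) spool();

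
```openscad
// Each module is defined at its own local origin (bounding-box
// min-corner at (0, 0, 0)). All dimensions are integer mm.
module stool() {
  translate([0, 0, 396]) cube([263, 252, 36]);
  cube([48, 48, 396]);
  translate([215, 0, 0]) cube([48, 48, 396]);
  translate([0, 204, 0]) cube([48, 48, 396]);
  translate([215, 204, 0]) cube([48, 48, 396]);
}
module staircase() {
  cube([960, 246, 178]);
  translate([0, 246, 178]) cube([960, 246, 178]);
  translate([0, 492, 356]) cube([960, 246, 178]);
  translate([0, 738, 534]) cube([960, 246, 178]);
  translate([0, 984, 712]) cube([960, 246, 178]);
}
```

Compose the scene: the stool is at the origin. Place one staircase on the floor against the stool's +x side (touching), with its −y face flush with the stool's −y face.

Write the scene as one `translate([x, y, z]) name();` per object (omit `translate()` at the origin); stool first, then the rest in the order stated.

stool();
translate([263, 0, 0]) staircase();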